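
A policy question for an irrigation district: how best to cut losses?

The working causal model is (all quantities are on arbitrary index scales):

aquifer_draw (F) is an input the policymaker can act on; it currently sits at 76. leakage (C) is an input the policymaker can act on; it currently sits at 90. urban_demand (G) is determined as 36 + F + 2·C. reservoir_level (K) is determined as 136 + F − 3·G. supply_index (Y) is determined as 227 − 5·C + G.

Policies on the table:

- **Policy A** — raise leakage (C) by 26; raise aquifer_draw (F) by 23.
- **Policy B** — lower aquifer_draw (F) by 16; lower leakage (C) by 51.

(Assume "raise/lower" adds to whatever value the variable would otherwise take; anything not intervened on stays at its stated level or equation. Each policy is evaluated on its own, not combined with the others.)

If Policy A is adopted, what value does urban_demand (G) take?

Policy A (C + 26, F + 23):
  F = 76 + 23 = 99
  C = 90 + 26 = 116
  G = 36 + 99 + 2·116 = 367

367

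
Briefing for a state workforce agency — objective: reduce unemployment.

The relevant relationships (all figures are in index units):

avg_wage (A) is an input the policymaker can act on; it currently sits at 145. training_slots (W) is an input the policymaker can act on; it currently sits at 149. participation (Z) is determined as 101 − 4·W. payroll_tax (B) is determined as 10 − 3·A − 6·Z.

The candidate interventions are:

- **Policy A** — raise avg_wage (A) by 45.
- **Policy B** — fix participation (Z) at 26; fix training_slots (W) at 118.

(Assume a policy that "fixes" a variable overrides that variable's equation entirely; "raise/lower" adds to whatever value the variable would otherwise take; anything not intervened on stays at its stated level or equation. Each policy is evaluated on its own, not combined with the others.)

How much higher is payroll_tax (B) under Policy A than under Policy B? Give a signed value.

Policy A (A + 45):
  A = 145 + 45 = 190
  W = 149
  Z = 101 − 4·149 = -495
  B = 10 − 3·190 − 6·(-495) = 2410
Policy B (Z := 26, W := 118):
  A = 145
  W = 118
  Z = 26
  B = 10 − 3·145 − 6·26 = -581
B: 2410 − (-581) = 2991

2991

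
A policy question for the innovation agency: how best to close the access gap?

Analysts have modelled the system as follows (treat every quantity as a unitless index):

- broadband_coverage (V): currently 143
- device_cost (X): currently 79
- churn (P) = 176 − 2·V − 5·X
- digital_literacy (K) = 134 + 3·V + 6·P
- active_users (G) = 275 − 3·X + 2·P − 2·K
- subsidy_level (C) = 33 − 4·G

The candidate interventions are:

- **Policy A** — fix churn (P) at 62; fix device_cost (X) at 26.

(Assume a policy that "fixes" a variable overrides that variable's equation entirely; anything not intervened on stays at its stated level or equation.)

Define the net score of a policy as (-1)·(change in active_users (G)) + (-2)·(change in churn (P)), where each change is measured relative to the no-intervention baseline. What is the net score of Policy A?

Baseline:
  V = 143
  X = 79
  P = 176 − 2·143 − 5·79 = -505
  K = 134 + 3·143 + 6·(-505) = -2467
  G = 275 − 3·79 + 2·(-505) − 2·(-2467) = 3962
Policy A (P := 62, X := 26):
  V = 143
  X = 26
  P = 62
  K = 134 + 3·143 + 6·62 = 935
  G = 275 − 3·26 + 2·62 − 2·935 = -1549
ΔG = -1549 − 3962 = -5511; ΔP = 62 − (-505) = 567
Score = (-1)·(-5511) + (-2)·567 = 4377

4377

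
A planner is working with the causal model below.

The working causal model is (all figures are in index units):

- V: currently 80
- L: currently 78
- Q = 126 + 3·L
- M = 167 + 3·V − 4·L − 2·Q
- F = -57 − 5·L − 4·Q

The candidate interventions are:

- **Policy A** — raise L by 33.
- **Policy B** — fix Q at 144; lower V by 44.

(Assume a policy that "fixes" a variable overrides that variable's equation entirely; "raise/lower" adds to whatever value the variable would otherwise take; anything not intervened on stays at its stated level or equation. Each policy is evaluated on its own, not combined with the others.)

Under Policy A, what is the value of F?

Policy A (L + 33):
  L = 78 + 33 = 111
  Q = 126 + 3·111 = 459
  F = -57 − 5·111 − 4·459 = -2448

-2448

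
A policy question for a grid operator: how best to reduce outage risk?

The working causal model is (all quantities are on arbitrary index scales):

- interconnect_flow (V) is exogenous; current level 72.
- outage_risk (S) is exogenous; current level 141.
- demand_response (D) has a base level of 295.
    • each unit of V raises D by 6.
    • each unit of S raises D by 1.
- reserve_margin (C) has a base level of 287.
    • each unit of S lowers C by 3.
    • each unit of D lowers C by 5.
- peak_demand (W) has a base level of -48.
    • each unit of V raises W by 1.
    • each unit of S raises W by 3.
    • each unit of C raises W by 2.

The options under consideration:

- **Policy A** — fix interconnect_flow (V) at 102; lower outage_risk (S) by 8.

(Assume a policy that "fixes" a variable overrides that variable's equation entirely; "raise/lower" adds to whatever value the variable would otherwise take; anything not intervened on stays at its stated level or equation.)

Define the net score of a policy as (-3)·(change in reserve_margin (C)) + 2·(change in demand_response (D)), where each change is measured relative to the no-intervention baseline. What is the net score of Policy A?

2852

Baseline:
  V = 72
  S = 141
  D = 295 + 6·72 + 141 = 868
  C = 287 − 3·141 − 5·868 = -4476
Policy A (V := 102, S − 8):
  V = 102
  S = 141 − 8 = 133
  D = 295 + 6·102 + 133 = 1040
  C = 287 − 3·133 − 5·1040 = -5312
ΔC = -5312 − (-4476) = -836; ΔD = 1040 − 868 = 172
Score = (-3)·(-836) + 2·172 = 2852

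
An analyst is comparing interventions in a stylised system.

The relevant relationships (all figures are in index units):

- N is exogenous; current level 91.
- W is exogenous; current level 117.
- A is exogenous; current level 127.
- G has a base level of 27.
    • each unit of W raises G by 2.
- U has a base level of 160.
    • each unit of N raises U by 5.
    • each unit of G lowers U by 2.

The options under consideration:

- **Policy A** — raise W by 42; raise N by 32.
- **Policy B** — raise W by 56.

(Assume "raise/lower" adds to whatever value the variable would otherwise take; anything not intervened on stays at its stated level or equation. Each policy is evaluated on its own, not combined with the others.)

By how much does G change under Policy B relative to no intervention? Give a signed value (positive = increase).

112

Baseline:
  W = 117
  G = 27 + 2·117 = 261
Policy B (W + 56):
  W = 117 + 56 = 173
  G = 27 + 2·173 = 373
Change in G: 373 − 261 = 112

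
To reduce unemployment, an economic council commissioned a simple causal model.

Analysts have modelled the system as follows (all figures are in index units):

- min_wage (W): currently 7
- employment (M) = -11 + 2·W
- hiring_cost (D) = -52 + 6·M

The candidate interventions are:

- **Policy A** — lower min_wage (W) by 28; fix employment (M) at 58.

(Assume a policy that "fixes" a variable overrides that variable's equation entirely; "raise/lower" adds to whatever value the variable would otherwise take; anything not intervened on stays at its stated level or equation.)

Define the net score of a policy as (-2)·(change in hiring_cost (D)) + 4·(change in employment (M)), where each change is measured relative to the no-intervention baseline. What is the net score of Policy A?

-440

Baseline:
  W = 7
  M = -11 + 2·7 = 3
  D = -52 + 6·3 = -34
Policy A (W − 28, M := 58):
  W = 7 − 28 = -21
  M = 58
  D = -52 + 6·58 = 296
ΔD = 296 − (-34) = 330; ΔM = 58 − 3 = 55
Score = (-2)·330 + 4·55 = -440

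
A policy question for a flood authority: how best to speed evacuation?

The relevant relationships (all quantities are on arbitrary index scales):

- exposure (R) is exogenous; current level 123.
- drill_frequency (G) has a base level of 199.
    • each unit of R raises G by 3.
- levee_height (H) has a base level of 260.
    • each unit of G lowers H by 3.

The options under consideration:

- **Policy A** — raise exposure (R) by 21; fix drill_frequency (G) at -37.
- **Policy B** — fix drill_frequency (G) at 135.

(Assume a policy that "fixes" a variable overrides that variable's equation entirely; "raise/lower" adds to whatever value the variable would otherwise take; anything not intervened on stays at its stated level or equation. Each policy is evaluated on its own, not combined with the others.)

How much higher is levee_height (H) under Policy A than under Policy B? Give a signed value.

Policy A (R + 21, G := -37):
  R = 123 + 21 = 144
  G = -37
  H = 260 − 3·(-37) = 371
Policy B (G := 135):
  R = 123
  G = 135
  H = 260 − 3·135 = -145
H: 371 − (-145) = 516

516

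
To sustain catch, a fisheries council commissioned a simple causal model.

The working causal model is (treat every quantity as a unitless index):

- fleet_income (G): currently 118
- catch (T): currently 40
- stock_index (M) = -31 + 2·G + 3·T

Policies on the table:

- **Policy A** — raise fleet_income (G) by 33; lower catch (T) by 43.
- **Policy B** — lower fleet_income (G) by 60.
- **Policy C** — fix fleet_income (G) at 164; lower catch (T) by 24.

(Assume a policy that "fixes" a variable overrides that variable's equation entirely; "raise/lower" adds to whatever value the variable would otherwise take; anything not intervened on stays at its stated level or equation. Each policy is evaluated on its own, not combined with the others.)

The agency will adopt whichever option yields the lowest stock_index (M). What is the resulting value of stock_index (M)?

205

Policy A (G + 33, T − 43):
  G = 118 + 33 = 151
  T = 40 − 43 = -3
  M = -31 + 2·151 + 3·(-3) = 262
Policy B (G − 60):
  G = 118 − 60 = 58
  T = 40
  M = -31 + 2·58 + 3·40 = 205
Policy C (G := 164, T − 24):
  G = 164
  T = 40 − 24 = 16
  M = -31 + 2·164 + 3·16 = 345
Comparing — Policy A: M=262, Policy B: M=205, Policy C: M=345. Lowest is 205 (Policy B).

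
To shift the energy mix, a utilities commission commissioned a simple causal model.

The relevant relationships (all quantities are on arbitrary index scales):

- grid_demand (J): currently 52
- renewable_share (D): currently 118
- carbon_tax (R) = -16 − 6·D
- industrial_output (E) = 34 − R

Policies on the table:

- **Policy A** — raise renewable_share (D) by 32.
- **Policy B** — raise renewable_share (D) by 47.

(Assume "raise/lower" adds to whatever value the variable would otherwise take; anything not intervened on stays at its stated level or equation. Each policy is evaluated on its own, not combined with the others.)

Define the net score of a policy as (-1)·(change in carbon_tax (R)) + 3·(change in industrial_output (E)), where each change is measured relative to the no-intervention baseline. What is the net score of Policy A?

Baseline:
  D = 118
  R = -16 − 6·118 = -724
  E = 34 − (-724) = 758
Policy A (D + 32):
  D = 118 + 32 = 150
  R = -16 − 6·150 = -916
  E = 34 − (-916) = 950
ΔR = -916 − (-724) = -192; ΔE = 950 − 758 = 192
Score = (-1)·(-192) + 3·192 = 768

768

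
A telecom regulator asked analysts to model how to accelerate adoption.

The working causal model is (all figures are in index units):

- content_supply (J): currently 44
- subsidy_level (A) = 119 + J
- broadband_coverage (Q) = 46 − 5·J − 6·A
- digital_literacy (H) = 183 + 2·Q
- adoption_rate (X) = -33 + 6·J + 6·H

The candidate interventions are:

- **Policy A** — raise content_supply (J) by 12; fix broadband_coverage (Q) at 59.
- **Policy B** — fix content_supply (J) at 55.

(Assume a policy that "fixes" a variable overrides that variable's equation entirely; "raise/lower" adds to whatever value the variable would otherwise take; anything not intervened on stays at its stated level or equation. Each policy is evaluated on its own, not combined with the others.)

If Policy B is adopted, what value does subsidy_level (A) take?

174

Policy B (J := 55):
  J = 55
  A = 119 + 55 = 174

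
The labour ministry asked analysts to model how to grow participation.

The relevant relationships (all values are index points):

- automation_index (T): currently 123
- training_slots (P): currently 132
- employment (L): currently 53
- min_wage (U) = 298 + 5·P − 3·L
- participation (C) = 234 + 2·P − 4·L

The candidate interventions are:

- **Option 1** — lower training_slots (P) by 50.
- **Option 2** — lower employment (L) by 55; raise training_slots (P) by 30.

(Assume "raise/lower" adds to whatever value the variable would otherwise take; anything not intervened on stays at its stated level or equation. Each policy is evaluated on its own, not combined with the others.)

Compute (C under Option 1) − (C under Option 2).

Option 1 (P − 50):
  P = 132 − 50 = 82
  L = 53
  C = 234 + 2·82 − 4·53 = 186
Option 2 (L − 55, P + 30):
  P = 132 + 30 = 162
  L = 53 − 55 = -2
  C = 234 + 2·162 − 4·(-2) = 566
C: 186 − 566 = -380

-380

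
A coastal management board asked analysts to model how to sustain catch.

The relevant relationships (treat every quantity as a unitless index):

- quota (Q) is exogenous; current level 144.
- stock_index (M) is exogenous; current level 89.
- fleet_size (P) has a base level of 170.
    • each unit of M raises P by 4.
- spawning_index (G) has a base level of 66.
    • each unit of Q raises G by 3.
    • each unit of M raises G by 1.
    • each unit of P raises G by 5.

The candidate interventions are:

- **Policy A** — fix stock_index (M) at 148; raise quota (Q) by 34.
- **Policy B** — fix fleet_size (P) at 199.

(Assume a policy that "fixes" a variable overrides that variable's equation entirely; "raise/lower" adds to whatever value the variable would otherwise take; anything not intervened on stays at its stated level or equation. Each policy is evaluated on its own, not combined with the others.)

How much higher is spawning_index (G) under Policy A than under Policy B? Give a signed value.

Policy A (M := 148, Q + 34):
  Q = 144 + 34 = 178
  M = 148
  P = 170 + 4·148 = 762
  G = 66 + 3·178 + 148 + 5·762 = 4558
Policy B (P := 199):
  Q = 144
  M = 89
  P = 199
  G = 66 + 3·144 + 89 + 5·199 = 1582
G: 4558 − 1582 = 2976

2976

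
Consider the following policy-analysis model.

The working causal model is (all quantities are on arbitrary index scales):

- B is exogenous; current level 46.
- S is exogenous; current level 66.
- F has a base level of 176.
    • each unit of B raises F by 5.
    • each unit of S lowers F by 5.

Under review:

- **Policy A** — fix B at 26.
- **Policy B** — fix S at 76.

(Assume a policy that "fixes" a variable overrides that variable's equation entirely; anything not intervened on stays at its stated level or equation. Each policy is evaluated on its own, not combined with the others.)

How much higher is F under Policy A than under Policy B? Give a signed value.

-50

Policy A (B := 26):
  B = 26
  S = 66
  F = 176 + 5·26 − 5·66 = -24
Policy B (S := 76):
  B = 46
  S = 76
  F = 176 + 5·46 − 5·76 = 26
F: -24 − 26 = -50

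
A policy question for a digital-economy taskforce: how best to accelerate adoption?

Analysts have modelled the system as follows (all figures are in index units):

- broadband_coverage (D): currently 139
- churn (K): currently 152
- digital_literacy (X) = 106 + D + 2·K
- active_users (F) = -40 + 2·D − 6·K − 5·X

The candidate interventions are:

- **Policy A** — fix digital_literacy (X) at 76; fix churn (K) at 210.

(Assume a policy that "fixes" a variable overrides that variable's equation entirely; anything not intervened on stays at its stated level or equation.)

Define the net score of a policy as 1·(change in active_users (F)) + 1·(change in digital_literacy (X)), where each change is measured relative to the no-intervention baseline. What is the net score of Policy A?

Baseline:
  D = 139
  K = 152
  X = 106 + 139 + 2·152 = 549
  F = -40 + 2·139 − 6·152 − 5·549 = -3419
Policy A (X := 76, K := 210):
  D = 139
  K = 210
  X = 76
  F = -40 + 2·139 − 6·210 − 5·76 = -1402
ΔF = -1402 − (-3419) = 2017; ΔX = 76 − 549 = -473
Score = 1·2017 + 1·(-473) = 1544

1544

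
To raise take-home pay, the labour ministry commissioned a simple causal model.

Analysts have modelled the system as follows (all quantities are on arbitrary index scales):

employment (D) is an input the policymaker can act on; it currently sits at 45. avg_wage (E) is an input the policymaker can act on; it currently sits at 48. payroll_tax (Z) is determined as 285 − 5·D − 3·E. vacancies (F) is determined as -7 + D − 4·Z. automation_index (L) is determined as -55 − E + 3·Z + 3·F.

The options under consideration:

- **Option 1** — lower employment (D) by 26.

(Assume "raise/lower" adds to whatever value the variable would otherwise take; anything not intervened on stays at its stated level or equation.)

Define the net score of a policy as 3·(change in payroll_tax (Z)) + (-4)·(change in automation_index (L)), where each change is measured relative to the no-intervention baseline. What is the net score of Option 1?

5382

Baseline:
  D = 45
  E = 48
  Z = 285 − 5·45 − 3·48 = -84
  F = -7 + 45 − 4·(-84) = 374
  L = -55 − 48 + 3·(-84) + 3·374 = 767
Option 1 (D − 26):
  D = 45 − 26 = 19
  E = 48
  Z = 285 − 5·19 − 3·48 = 46
  F = -7 + 19 − 4·46 = -172
  L = -55 − 48 + 3·46 + 3·(-172) = -481
ΔZ = 46 − (-84) = 130; ΔL = -481 − 767 = -1248
Score = 3·130 + (-4)·(-1248) = 5382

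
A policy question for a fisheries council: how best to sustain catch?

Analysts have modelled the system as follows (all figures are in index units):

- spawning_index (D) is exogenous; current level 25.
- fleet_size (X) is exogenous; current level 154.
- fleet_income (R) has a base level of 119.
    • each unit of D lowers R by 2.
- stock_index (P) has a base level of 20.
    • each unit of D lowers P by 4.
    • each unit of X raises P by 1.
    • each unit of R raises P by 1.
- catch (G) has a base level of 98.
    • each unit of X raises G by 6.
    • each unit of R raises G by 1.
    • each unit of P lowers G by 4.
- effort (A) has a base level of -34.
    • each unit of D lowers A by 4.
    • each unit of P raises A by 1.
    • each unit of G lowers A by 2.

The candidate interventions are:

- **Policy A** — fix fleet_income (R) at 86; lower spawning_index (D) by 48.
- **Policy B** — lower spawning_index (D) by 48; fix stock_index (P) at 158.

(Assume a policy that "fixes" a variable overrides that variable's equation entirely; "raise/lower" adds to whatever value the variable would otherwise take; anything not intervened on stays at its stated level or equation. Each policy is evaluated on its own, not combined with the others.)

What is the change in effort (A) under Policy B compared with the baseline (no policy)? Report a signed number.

135

Baseline:
  D = 25
  X = 154
  R = 119 − 2·25 = 69
  P = 20 − 4·25 + 154 + 69 = 143
  G = 98 + 6·154 + 69 − 4·143 = 519
  A = -34 − 4·25 + 143 − 2·519 = -1029
Policy B (D − 48, P := 158):
  D = 25 − 48 = -23
  X = 154
  R = 119 − 2·(-23) = 165
  P = 158
  G = 98 + 6·154 + 165 − 4·158 = 555
  A = -34 − 4·(-23) + 158 − 2·555 = -894
Change in A: -894 − (-1029) = 135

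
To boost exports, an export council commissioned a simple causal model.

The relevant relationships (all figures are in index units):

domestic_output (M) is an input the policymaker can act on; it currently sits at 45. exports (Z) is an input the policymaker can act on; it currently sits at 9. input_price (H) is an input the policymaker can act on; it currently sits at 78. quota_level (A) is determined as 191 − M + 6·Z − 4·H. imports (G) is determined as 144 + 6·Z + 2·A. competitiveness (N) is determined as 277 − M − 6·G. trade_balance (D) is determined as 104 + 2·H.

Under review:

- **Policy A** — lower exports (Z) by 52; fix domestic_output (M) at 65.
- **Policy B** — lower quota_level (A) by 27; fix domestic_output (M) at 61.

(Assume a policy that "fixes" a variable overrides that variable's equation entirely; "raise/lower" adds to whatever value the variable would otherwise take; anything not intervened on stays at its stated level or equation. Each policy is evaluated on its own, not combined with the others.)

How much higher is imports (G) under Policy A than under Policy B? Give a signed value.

-890

Policy A (Z − 52, M := 65):
  M = 65
  Z = 9 − 52 = -43
  H = 78
  A = 191 − 65 + 6·(-43) − 4·78 = -444
  G = 144 + 6·(-43) + 2·(-444) = -1002
Policy B (A − 27, M := 61):
  M = 61
  Z = 9
  H = 78
  A = 191 − 61 + 6·9 − 4·78 (−27 from intervention) = -155
  G = 144 + 6·9 + 2·(-155) = -112
G: -1002 − (-112) = -890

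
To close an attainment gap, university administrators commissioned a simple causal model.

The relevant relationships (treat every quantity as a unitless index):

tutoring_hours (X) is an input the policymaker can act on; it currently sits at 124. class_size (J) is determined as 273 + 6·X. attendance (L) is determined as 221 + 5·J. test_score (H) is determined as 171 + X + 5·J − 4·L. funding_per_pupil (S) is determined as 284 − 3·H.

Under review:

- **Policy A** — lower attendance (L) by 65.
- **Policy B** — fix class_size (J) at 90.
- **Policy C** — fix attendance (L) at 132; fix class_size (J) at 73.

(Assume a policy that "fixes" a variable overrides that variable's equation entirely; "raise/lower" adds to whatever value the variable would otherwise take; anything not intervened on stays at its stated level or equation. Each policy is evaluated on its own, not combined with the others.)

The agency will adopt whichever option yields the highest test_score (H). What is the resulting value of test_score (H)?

132

Policy A (L − 65):
  X = 124
  J = 273 + 6·124 = 1017
  L = 221 + 5·1017 (−65 from intervention) = 5241
  H = 171 + 124 + 5·1017 − 4·5241 = -15584
Policy B (J := 90):
  X = 124
  J = 90
  L = 221 + 5·90 = 671
  H = 171 + 124 + 5·90 − 4·671 = -1939
Policy C (L := 132, J := 73):
  X = 124
  J = 73
  L = 132
  H = 171 + 124 + 5·73 − 4·132 = 132
Comparing — Policy A: H=-15584, Policy B: H=-1939, Policy C: H=132. Highest is 132 (Policy C).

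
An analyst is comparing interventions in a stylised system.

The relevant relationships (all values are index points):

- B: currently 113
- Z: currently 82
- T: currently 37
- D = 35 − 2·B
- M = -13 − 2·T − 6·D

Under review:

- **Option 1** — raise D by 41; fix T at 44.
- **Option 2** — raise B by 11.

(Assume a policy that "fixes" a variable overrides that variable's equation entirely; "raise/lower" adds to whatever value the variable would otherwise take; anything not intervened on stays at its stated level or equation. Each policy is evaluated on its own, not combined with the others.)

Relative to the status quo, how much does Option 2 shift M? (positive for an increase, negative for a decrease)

132

Baseline:
  B = 113
  T = 37
  D = 35 − 2·113 = -191
  M = -13 − 2·37 − 6·(-191) = 1059
Option 2 (B + 11):
  B = 113 + 11 = 124
  T = 37
  D = 35 − 2·124 = -213
  M = -13 − 2·37 − 6·(-213) = 1191
Change in M: 1191 − 1059 = 132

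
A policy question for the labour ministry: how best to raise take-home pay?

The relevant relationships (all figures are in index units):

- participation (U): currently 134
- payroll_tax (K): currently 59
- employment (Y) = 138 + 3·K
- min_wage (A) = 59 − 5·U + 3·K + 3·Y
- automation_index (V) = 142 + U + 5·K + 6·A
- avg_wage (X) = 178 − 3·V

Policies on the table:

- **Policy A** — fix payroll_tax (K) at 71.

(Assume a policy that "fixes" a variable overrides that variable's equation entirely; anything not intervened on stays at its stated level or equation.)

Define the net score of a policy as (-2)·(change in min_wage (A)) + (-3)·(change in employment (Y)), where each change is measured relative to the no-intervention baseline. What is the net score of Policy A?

Baseline:
  U = 134
  K = 59
  Y = 138 + 3·59 = 315
  A = 59 − 5·134 + 3·59 + 3·315 = 511
Policy A (K := 71):
  U = 134
  K = 71
  Y = 138 + 3·71 = 351
  A = 59 − 5·134 + 3·71 + 3·351 = 655
ΔA = 655 − 511 = 144; ΔY = 351 − 315 = 36
Score = (-2)·144 + (-3)·36 = -396

-396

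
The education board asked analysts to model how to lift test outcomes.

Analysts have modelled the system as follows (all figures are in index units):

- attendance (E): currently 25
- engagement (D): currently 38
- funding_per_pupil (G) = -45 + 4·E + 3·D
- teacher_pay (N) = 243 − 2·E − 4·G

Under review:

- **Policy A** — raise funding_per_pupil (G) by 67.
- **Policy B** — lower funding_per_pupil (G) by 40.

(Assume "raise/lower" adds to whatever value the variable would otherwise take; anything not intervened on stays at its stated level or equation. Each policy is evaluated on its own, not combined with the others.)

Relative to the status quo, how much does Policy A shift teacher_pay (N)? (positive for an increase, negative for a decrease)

-268

Baseline:
  E = 25
  D = 38
  G = -45 + 4·25 + 3·38 = 169
  N = 243 − 2·25 − 4·169 = -483
Policy A (G + 67):
  E = 25
  D = 38
  G = -45 + 4·25 + 3·38 (+67 from intervention) = 236
  N = 243 − 2·25 − 4·236 = -751
Change in N: -751 − (-483) = -268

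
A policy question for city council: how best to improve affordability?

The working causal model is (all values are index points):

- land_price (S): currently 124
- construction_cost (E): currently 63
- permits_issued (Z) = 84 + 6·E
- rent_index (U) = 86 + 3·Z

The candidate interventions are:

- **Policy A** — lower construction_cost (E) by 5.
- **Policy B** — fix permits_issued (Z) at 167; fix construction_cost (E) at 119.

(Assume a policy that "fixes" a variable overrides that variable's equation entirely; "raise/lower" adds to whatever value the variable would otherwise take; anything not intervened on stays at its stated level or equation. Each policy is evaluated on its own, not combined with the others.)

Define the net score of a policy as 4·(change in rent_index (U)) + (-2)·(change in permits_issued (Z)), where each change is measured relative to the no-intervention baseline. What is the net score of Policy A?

Baseline:
  E = 63
  Z = 84 + 6·63 = 462
  U = 86 + 3·462 = 1472
Policy A (E − 5):
  E = 63 − 5 = 58
  Z = 84 + 6·58 = 432
  U = 86 + 3·432 = 1382
ΔU = 1382 − 1472 = -90; ΔZ = 432 − 462 = -30
Score = 4·(-90) + (-2)·(-30) = -300

-300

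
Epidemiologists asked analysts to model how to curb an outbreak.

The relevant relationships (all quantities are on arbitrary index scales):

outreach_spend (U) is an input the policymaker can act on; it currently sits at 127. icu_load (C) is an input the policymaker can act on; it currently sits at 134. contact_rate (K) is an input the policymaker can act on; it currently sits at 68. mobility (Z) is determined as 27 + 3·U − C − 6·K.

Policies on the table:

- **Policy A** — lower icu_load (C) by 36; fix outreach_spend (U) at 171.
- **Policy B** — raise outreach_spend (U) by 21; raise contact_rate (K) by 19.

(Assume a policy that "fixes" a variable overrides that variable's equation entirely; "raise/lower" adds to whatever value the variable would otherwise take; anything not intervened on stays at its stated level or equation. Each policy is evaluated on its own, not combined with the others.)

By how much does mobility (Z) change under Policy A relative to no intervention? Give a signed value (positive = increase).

Baseline:
  U = 127
  C = 134
  K = 68
  Z = 27 + 3·127 − 134 − 6·68 = -134
Policy A (C − 36, U := 171):
  U = 171
  C = 134 − 36 = 98
  K = 68
  Z = 27 + 3·171 − 98 − 6·68 = 34
Change in Z: 34 − (-134) = 168

168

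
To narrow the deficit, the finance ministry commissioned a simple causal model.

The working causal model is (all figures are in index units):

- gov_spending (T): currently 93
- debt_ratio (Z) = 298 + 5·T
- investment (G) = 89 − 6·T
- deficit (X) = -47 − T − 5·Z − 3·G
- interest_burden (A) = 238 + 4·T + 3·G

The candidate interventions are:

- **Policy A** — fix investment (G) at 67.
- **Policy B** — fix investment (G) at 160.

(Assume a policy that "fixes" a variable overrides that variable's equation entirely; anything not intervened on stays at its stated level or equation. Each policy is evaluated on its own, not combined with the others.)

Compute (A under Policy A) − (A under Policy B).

Policy A (G := 67):
  T = 93
  G = 67
  A = 238 + 4·93 + 3·67 = 811
Policy B (G := 160):
  T = 93
  G = 160
  A = 238 + 4·93 + 3·160 = 1090
A: 811 − 1090 = -279

-279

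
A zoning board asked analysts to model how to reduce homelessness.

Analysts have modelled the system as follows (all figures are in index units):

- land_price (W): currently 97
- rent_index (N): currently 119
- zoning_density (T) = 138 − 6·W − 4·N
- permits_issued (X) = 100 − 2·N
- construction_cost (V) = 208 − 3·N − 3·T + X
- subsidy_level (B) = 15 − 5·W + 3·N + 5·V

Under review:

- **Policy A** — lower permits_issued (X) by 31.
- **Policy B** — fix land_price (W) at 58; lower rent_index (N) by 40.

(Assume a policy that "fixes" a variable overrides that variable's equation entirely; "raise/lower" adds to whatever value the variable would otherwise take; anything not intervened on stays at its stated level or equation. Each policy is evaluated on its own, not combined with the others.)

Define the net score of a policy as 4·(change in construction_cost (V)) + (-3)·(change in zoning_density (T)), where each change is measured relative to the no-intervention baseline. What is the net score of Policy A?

-124

Baseline:
  W = 97
  N = 119
  T = 138 − 6·97 − 4·119 = -920
  X = 100 − 2·119 = -138
  V = 208 − 3·119 − 3·(-920) + (-138) = 2473
Policy A (X − 31):
  W = 97
  N = 119
  T = 138 − 6·97 − 4·119 = -920
  X = 100 − 2·119 (−31 from intervention) = -169
  V = 208 − 3·119 − 3·(-920) + (-169) = 2442
ΔV = 2442 − 2473 = -31; ΔT = -920 − (-920) = 0
Score = 4·(-31) + (-3)·0 = -124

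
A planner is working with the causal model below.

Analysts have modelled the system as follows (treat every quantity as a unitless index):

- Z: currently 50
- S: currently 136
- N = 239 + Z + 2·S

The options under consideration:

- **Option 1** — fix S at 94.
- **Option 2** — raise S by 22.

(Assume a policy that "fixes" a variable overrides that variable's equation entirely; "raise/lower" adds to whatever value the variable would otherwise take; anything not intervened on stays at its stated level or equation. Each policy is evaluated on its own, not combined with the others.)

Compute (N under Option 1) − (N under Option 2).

-128

Option 1 (S := 94):
  Z = 50
  S = 94
  N = 239 + 50 + 2·94 = 477
Option 2 (S + 22):
  Z = 50
  S = 136 + 22 = 158
  N = 239 + 50 + 2·158 = 605
N: 477 − 605 = -128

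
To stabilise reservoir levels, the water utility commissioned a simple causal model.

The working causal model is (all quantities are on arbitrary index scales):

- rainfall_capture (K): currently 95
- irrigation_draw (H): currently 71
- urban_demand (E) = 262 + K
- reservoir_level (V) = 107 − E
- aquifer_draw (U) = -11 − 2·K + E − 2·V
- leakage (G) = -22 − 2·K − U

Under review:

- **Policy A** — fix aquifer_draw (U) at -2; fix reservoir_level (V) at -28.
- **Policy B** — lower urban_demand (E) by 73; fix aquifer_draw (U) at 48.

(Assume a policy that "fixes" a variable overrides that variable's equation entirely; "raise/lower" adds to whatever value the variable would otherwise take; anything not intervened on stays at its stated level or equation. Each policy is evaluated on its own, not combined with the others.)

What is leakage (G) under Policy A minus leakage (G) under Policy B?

50

Policy A (U := -2, V := -28):
  K = 95
  E = 262 + 95 = 357
  V = -28
  U = -2
  G = -22 − 2·95 − (-2) = -210
Policy B (E − 73, U := 48):
  K = 95
  E = 262 + 95 (−73 from intervention) = 284
  V = 107 − 284 = -177
  U = 48
  G = -22 − 2·95 − 48 = -260
G: -210 − (-260) = 50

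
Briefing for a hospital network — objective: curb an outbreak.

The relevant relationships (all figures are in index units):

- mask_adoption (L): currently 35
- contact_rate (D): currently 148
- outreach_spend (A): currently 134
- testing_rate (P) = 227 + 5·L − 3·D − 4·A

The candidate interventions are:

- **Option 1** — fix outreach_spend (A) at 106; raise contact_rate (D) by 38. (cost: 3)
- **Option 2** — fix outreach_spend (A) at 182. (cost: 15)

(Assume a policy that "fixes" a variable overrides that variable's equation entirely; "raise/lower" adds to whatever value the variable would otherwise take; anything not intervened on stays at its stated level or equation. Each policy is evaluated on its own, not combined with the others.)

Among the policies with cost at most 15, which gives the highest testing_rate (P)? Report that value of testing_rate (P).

Option 1 (A := 106, D + 38):
  L = 35
  D = 148 + 38 = 186
  A = 106
  P = 227 + 5·35 − 3·186 − 4·106 = -580
Option 2 (A := 182):
  L = 35
  D = 148
  A = 182
  P = 227 + 5·35 − 3·148 − 4·182 = -770
Comparing — Option 1: P=-580, Option 2: P=-770. Highest is -580 (Option 1).

-580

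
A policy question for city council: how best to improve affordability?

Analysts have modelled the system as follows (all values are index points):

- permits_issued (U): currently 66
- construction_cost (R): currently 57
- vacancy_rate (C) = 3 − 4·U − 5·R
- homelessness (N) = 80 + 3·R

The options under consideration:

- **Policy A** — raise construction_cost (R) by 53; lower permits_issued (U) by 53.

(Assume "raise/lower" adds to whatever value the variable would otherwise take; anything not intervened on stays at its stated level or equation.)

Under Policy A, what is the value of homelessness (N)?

Policy A (R + 53, U − 53):
  R = 57 + 53 = 110
  N = 80 + 3·110 = 410

410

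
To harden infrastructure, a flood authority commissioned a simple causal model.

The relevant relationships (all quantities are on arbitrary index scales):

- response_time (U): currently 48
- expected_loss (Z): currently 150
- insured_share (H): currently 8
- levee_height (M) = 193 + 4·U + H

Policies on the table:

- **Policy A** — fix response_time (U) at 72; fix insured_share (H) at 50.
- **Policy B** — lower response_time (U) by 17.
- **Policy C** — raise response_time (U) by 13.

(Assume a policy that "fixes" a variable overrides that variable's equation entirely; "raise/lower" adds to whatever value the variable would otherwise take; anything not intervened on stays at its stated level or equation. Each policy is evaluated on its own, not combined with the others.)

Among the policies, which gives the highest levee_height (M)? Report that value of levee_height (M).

531

Policy A (U := 72, H := 50):
  U = 72
  H = 50
  M = 193 + 4·72 + 50 = 531
Policy B (U − 17):
  U = 48 − 17 = 31
  H = 8
  M = 193 + 4·31 + 8 = 325
Policy C (U + 13):
  U = 48 + 13 = 61
  H = 8
  M = 193 + 4·61 + 8 = 445
Comparing — Policy A: M=531, Policy B: M=325, Policy C: M=445. Highest is 531 (Policy A).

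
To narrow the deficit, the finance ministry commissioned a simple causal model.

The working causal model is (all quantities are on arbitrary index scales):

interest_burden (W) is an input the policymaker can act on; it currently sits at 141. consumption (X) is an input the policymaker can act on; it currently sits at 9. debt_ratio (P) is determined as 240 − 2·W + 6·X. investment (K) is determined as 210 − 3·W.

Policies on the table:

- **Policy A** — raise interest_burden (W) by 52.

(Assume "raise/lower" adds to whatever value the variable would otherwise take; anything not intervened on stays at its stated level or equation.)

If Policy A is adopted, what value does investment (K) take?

-369

Policy A (W + 52):
  W = 141 + 52 = 193
  K = 210 − 3·193 = -369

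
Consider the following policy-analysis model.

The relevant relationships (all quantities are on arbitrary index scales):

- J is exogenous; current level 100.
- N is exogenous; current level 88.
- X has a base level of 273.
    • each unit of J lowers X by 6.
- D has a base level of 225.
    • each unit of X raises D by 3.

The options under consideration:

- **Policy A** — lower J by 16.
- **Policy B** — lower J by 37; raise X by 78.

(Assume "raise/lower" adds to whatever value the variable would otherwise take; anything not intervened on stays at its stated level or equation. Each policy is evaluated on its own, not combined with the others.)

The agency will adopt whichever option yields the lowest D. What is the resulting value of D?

Policy A (J − 16):
  J = 100 − 16 = 84
  X = 273 − 6·84 = -231
  D = 225 + 3·(-231) = -468
Policy B (J − 37, X + 78):
  J = 100 − 37 = 63
  X = 273 − 6·63 (+78 from intervention) = -27
  D = 225 + 3·(-27) = 144
Comparing — Policy A: D=-468, Policy B: D=144. Lowest is -468 (Policy A).

-468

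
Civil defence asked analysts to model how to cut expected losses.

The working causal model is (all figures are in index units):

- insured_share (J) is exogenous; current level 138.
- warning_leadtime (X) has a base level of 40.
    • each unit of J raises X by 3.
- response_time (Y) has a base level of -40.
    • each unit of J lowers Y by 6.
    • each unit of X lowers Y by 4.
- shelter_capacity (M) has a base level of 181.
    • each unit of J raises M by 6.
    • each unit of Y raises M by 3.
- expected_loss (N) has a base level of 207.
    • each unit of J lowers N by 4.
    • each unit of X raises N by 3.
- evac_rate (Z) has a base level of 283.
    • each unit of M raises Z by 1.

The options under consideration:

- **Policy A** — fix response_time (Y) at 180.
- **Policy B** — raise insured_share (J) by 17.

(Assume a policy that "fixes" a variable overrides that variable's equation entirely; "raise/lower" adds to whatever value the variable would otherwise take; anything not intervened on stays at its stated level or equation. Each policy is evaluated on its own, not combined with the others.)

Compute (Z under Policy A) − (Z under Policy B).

Policy A (Y := 180):
  J = 138
  X = 40 + 3·138 = 454
  Y = 180
  M = 181 + 6·138 + 3·180 = 1549
  Z = 283 + 1549 = 1832
Policy B (J + 17):
  J = 138 + 17 = 155
  X = 40 + 3·155 = 505
  Y = -40 − 6·155 − 4·505 = -2990
  M = 181 + 6·155 + 3·(-2990) = -7859
  Z = 283 + (-7859) = -7576
Z: 1832 − (-7576) = 9408

9408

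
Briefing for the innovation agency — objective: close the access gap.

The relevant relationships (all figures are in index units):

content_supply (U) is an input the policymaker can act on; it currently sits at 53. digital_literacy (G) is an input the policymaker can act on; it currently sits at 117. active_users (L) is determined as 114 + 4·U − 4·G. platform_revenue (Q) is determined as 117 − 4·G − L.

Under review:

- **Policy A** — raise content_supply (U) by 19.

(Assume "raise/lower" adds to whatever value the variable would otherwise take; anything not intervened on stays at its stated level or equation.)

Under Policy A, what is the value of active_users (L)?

-66

Policy A (U + 19):
  U = 53 + 19 = 72
  G = 117
  L = 114 + 4·72 − 4·117 = -66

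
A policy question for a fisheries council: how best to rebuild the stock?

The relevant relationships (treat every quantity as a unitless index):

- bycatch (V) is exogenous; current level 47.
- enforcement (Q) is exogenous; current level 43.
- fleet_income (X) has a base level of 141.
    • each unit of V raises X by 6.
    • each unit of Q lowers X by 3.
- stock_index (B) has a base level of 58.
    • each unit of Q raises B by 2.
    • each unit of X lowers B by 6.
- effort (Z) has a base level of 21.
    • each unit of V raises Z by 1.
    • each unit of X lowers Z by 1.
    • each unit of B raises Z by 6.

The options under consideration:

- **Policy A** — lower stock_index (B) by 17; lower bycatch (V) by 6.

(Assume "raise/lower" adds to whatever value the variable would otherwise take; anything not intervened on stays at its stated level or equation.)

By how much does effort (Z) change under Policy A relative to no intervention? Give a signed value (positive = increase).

Baseline:
  V = 47
  Q = 43
  X = 141 + 6·47 − 3·43 = 294
  B = 58 + 2·43 − 6·294 = -1620
  Z = 21 + 47 − 294 + 6·(-1620) = -9946
Policy A (B − 17, V − 6):
  V = 47 − 6 = 41
  Q = 43
  X = 141 + 6·41 − 3·43 = 258
  B = 58 + 2·43 − 6·258 (−17 from intervention) = -1421
  Z = 21 + 41 − 258 + 6·(-1421) = -8722
Change in Z: -8722 − (-9946) = 1224

1224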